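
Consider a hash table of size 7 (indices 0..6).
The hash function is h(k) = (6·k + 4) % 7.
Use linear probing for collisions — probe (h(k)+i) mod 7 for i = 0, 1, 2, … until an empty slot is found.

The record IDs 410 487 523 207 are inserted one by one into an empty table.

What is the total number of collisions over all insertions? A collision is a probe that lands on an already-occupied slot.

410 hashes to 0; slot 0 is free -> place at 0.
487 hashes to 0; 0 taken -> place at 1.
523 hashes to 6; slot 6 is free -> place at 6.
207 hashes to 0; 0,1 taken -> place at 2.
Table: [410, 487, 207, ., ., ., 523]

3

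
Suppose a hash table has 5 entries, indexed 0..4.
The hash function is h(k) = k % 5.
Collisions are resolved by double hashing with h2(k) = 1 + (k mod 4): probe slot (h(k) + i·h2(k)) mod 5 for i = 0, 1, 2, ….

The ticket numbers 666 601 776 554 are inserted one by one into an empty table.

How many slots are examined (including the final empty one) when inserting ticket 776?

666: h=1 → slot 1
601: h=1, h2=2, probe 1,3 → slot 3
776: h=1, h2=1, probe 1,2 → slot 2
554: h=4 → slot 4
Table: [—, 666, 776, 601, 554]

2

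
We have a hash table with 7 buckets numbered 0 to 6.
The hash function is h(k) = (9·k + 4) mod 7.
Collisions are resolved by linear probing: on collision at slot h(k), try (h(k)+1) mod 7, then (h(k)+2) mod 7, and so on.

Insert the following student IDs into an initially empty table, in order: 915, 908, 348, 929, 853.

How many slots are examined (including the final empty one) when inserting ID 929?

915 hashes to 0; slot 0 is free → place at 0.
908 hashes to 0; 0 taken → place at 1.
348 hashes to 0; 0,1 taken → place at 2.
929 hashes to 0; 0,1,2 taken → place at 3.
853 hashes to 2; 2,3 taken → place at 4.
Table: [915, 908, 348, 929, 853, _, _]

4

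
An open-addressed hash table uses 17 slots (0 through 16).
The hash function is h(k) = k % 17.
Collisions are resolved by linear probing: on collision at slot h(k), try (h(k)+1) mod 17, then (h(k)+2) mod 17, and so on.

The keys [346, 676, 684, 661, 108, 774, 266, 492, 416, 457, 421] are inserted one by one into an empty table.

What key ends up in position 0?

457

346: h=6 => slot 6
676: h=13 => slot 13
684: h=4 => slot 4
661: h=15 => slot 15
108: h=6, probe 6,7 => slot 7
774: h=9 => slot 9
266: h=11 => slot 11
492: h=16 => slot 16
416: h=8 => slot 8
457: h=15, probe 15,16,0 => slot 0
421: h=13, probe 13,14 => slot 14
Table: [457, —, —, —, 684, —, 346, 108, 416, 774, —, 266, —, 676, 421, 661, 492]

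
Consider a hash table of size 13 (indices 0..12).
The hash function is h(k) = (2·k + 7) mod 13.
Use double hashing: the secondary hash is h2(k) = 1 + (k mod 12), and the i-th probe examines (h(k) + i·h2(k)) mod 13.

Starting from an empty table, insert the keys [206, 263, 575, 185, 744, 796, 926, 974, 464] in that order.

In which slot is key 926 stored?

9

206: h=3 → slot 3
263: h=0 → slot 0
575: h=0, h2=12, probe 0,12 → slot 12
185: h=0, h2=6, probe 0,6 → slot 6
744: h=0, h2=1, probe 0,1 → slot 1
796: h=0, h2=5, probe 0,5 → slot 5
926: h=0, h2=3, probe 0,3,6,9 → slot 9
974: h=5, h2=3, probe 5,8 → slot 8
464: h=12, h2=9, probe 12,8,4 → slot 4
Table: [263, 744, —, 206, 464, 796, 185, —, 974, 926, —, —, 575]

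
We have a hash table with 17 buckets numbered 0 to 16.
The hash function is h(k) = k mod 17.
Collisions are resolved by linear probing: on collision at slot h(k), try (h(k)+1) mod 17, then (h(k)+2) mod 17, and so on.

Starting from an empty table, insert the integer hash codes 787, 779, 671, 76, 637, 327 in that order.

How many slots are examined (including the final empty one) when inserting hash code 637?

3

Insert 787: h=5, slot 5 empty → index 5.
Insert 779: h=14, slot 14 empty → index 14.
Insert 671: h=8, slot 8 empty → index 8.
Insert 76: h=8, slot 8 occupied → index 9.
Insert 637: h=8, slots 8,9 occupied → index 10.
Insert 327: h=4, slot 4 empty → index 4.
Table: [_, _, _, _, 327, 787, _, _, 671, 76, 637, _, _, _, 779, _, _]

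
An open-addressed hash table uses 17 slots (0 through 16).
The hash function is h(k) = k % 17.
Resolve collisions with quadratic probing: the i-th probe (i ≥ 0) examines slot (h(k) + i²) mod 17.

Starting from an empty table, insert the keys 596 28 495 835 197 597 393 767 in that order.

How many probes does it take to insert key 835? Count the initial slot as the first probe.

Insert 596: h=1, slot 1 empty => index 1.
Insert 28: h=11, slot 11 empty => index 11.
Insert 495: h=2, slot 2 empty => index 2.
Insert 835: h=2, slot 2 occupied => index 3.
Insert 197: h=10, slot 10 empty => index 10.
Insert 597: h=2, slots 2,3 occupied => index 6.
Insert 393: h=2, slots 2,3,6,11,1,10 occupied => index 4.
Insert 767: h=2, slots 2,3,6,11,1,10,4 occupied => index 0.
Table: [767, 596, 495, 835, 393, —, 597, —, —, —, 197, 28, —, —, —, —, —]

2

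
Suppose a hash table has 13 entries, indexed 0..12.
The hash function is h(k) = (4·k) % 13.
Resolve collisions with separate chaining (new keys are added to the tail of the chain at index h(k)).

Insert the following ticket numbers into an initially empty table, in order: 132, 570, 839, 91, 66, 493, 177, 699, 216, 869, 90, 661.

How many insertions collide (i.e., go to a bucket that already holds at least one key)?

Insert 132: h=8, bucket 8 empty → new chain.
Insert 570: h=5, bucket 5 empty → new chain.
Insert 839: h=2, bucket 2 empty → new chain.
Insert 91: h=0, bucket 0 empty → new chain.
Insert 66: h=4, bucket 4 empty → new chain.
Insert 493: h=9, bucket 9 empty → new chain.
Insert 177: h=6, bucket 6 empty → new chain.
Insert 699: h=1, bucket 1 empty → new chain.
Insert 216: h=6, bucket 6 nonempty → append to chain.
Insert 869: h=5, bucket 5 nonempty → append to chain.
Insert 90: h=9, bucket 9 nonempty → append to chain.
Insert 661: h=5, bucket 5 nonempty → append to chain.
Final buckets:
0: 91
1: 699
2: 839
3: _
4: 66
5: 570 -> 869 -> 661
6: 177 -> 216
7: _
8: 132
9: 493 -> 90
10: _
11: _
12: _

4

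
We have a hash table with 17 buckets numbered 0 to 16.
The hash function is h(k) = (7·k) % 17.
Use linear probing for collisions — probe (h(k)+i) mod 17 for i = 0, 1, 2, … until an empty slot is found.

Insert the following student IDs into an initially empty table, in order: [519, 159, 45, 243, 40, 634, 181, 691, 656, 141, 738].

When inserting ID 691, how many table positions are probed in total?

5

Insert 519: h=12, slot 12 empty → index 12.
Insert 159: h=8, slot 8 empty → index 8.
Insert 45: h=9, slot 9 empty → index 9.
Insert 243: h=1, slot 1 empty → index 1.
Insert 40: h=8, slots 8,9 occupied → index 10.
Insert 634: h=1, slot 1 occupied → index 2.
Insert 181: h=9, slots 9,10 occupied → index 11.
Insert 691: h=9, slots 9,10,11,12 occupied → index 13.
Insert 656: h=2, slot 2 occupied → index 3.
Insert 141: h=1, slots 1,2,3 occupied → index 4.
Insert 738: h=15, slot 15 empty → index 15.
Table: [—, 243, 634, 656, 141, —, —, —, 159, 45, 40, 181, 519, 691, —, 738, —]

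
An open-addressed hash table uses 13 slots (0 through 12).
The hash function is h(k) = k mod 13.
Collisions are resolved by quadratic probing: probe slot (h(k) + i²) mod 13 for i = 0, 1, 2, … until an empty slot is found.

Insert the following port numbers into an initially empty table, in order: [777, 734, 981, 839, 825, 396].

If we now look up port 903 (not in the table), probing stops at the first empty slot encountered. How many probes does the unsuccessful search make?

6

777: h=10 => slot 10
734: h=6 => slot 6
981: h=6, probe 6,7 => slot 7
839: h=7, probe 7,8 => slot 8
825: h=6, probe 6,7,10,2 => slot 2
396: h=6, probe 6,7,10,2,9 => slot 9
Table: [—, —, 825, —, —, —, 734, 981, 839, 396, 777, —, —]
Lookup 903: h=6, probe 6,7,10,2,9,5 → slot 5 empty, not found.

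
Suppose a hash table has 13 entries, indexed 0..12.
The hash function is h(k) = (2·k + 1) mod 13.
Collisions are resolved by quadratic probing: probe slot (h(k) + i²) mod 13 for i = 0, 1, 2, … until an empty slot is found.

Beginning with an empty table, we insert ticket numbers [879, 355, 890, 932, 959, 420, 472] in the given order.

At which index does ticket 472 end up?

5

879 hashes to 4; slot 4 is free -> place at 4.
355 hashes to 9; slot 9 is free -> place at 9.
890 hashes to 0; slot 0 is free -> place at 0.
932 hashes to 6; slot 6 is free -> place at 6.
959 hashes to 8; slot 8 is free -> place at 8.
420 hashes to 9; 9 taken -> place at 10.
472 hashes to 9; 9,10,0 taken -> place at 5.
Table: [890, —, —, —, 879, 472, 932, —, 959, 355, 420, —, —]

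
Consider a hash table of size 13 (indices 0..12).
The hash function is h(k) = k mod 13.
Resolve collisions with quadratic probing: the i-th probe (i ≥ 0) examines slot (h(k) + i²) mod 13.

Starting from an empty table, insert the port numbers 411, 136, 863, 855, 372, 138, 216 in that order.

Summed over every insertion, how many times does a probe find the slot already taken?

6

411 hashes to 8; slot 8 is free → place at 8.
136 hashes to 6; slot 6 is free → place at 6.
863 hashes to 5; slot 5 is free → place at 5.
855 hashes to 10; slot 10 is free → place at 10.
372 hashes to 8; 8 taken → place at 9.
138 hashes to 8; 8,9 taken → place at 12.
216 hashes to 8; 8,9,12 taken → place at 4.
Table: [-, -, -, -, 216, 863, 136, -, 411, 372, 855, -, 138]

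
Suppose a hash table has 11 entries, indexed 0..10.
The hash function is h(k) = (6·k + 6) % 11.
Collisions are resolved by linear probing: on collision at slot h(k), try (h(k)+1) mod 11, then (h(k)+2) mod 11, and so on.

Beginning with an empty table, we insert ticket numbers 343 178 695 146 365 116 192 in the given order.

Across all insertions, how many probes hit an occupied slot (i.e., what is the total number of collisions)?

8

343 hashes to 7; slot 7 is free → place at 7.
178 hashes to 7; 7 taken → place at 8.
695 hashes to 7; 7,8 taken → place at 9.
146 hashes to 2; slot 2 is free → place at 2.
365 hashes to 7; 7,8,9 taken → place at 10.
116 hashes to 9; 9,10 taken → place at 0.
192 hashes to 3; slot 3 is free → place at 3.
Table: [116, ∅, 146, 192, ∅, ∅, ∅, 343, 178, 695, 365]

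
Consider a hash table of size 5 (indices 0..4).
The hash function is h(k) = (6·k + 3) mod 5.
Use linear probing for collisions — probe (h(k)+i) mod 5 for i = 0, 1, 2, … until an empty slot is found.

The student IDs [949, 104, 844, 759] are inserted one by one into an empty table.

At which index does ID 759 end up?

0

949: h=2 -> slot 2
104: h=2, probe 2,3 -> slot 3
844: h=2, probe 2,3,4 -> slot 4
759: h=2, probe 2,3,4,0 -> slot 0
Table: [759, —, 949, 104, 844]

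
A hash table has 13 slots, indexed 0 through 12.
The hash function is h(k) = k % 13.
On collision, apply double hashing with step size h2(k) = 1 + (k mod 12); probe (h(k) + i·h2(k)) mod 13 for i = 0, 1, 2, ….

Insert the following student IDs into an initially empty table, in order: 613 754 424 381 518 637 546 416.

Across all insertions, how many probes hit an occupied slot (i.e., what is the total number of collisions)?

5

613 hashes to 2; slot 2 is free => place at 2.
754 hashes to 0; slot 0 is free => place at 0.
424 hashes to 8; slot 8 is free => place at 8.
381 hashes to 4; slot 4 is free => place at 4.
518 hashes to 11; slot 11 is free => place at 11.
637 hashes to 0, h2=2; 0,2,4 taken => place at 6.
546 hashes to 0, h2=7; 0 taken => place at 7.
416 hashes to 0, h2=9; 0 taken => place at 9.
Table: [754, ∅, 613, ∅, 381, ∅, 637, 546, 424, 416, ∅, 518, ∅]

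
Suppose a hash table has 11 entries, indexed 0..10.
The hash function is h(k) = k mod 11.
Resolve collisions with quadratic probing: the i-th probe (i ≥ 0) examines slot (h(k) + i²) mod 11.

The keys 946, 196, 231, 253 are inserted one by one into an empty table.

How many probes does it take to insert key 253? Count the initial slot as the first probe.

3

946 hashes to 0; slot 0 is free → place at 0.
196 hashes to 9; slot 9 is free → place at 9.
231 hashes to 0; 0 taken → place at 1.
253 hashes to 0; 0,1 taken → place at 4.
Table: [946, 231, —, —, 253, —, —, —, —, 196, —]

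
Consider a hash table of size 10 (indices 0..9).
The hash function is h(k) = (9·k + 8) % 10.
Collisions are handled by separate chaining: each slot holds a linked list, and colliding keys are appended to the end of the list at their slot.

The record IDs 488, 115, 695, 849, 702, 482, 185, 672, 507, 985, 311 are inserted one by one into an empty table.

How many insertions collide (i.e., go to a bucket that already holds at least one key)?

488 → bucket 0
115 → bucket 3
695 → bucket 3 (collision)
849 → bucket 9
702 → bucket 6
482 → bucket 6 (collision)
185 → bucket 3 (collision)
672 → bucket 6 (collision)
507 → bucket 1
985 → bucket 3 (collision)
311 → bucket 7
Final buckets:
0: 488
1: 507
2: ∅
3: 115 -> 695 -> 185 -> 985
4: ∅
5: ∅
6: 702 -> 482 -> 672
7: 311
8: ∅
9: 849

5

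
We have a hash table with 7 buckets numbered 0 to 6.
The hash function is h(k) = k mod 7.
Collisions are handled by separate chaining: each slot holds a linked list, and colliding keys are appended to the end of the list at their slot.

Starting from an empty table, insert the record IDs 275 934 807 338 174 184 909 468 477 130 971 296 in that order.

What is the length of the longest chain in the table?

5

Insert 275: h=2, bucket 2 empty → new chain.
Insert 934: h=3, bucket 3 empty → new chain.
Insert 807: h=2, bucket 2 nonempty → append to chain.
Insert 338: h=2, bucket 2 nonempty → append to chain.
Insert 174: h=6, bucket 6 empty → new chain.
Insert 184: h=2, bucket 2 nonempty → append to chain.
Insert 909: h=6, bucket 6 nonempty → append to chain.
Insert 468: h=6, bucket 6 nonempty → append to chain.
Insert 477: h=1, bucket 1 empty → new chain.
Insert 130: h=4, bucket 4 empty → new chain.
Insert 971: h=5, bucket 5 empty → new chain.
Insert 296: h=2, bucket 2 nonempty → append to chain.
Final buckets:
0: .
1: 477
2: 275 -> 807 -> 338 -> 184 -> 296
3: 934
4: 130
5: 971
6: 174 -> 909 -> 468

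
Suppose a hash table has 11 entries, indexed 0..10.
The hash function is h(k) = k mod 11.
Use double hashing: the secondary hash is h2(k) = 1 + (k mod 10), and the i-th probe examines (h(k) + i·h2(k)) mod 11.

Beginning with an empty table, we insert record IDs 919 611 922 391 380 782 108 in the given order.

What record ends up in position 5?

919 hashes to 6; slot 6 is free -> place at 6.
611 hashes to 6, h2=2; 6 taken -> place at 8.
922 hashes to 9; slot 9 is free -> place at 9.
391 hashes to 6, h2=2; 6,8 taken -> place at 10.
380 hashes to 6, h2=1; 6 taken -> place at 7.
782 hashes to 1; slot 1 is free -> place at 1.
108 hashes to 9, h2=9; 9,7 taken -> place at 5.
Table: [—, 782, —, —, —, 108, 919, 380, 611, 922, 391]

108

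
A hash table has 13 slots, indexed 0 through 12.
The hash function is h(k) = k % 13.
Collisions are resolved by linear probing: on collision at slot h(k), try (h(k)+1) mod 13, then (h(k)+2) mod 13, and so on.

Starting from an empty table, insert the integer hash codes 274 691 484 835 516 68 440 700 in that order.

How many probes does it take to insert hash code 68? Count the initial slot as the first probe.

3

274 hashes to 1; slot 1 is free → place at 1.
691 hashes to 2; slot 2 is free → place at 2.
484 hashes to 3; slot 3 is free → place at 3.
835 hashes to 3; 3 taken → place at 4.
516 hashes to 9; slot 9 is free → place at 9.
68 hashes to 3; 3,4 taken → place at 5.
440 hashes to 11; slot 11 is free → place at 11.
700 hashes to 11; 11 taken → place at 12.
Table: [-, 274, 691, 484, 835, 68, -, -, -, 516, -, 440, 700]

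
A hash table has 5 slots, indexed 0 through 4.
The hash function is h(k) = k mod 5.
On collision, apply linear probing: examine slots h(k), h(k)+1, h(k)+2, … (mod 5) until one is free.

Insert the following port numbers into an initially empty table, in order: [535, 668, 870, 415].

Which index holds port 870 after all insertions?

1

535 hashes to 0; slot 0 is free -> place at 0.
668 hashes to 3; slot 3 is free -> place at 3.
870 hashes to 0; 0 taken -> place at 1.
415 hashes to 0; 0,1 taken -> place at 2.
Table: [535, 870, 415, 668, -]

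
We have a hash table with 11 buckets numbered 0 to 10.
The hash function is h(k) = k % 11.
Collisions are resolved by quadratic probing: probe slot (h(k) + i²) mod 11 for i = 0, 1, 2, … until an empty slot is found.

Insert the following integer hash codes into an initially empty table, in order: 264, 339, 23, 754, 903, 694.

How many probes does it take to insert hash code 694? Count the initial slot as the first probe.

Insert 264: h=0, slot 0 empty -> index 0.
Insert 339: h=9, slot 9 empty -> index 9.
Insert 23: h=1, slot 1 empty -> index 1.
Insert 754: h=6, slot 6 empty -> index 6.
Insert 903: h=1, slot 1 occupied -> index 2.
Insert 694: h=1, slots 1,2 occupied -> index 5.
Table: [264, 23, 903, —, —, 694, 754, —, —, 339, —]

3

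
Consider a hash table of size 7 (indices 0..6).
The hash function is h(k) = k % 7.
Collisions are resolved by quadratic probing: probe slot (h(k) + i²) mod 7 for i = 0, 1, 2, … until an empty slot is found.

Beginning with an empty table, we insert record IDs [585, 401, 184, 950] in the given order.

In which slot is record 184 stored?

Insert 585: h=4, slot 4 empty -> index 4.
Insert 401: h=2, slot 2 empty -> index 2.
Insert 184: h=2, slot 2 occupied -> index 3.
Insert 950: h=5, slot 5 empty -> index 5.
Table: [—, —, 401, 184, 585, 950, —]

3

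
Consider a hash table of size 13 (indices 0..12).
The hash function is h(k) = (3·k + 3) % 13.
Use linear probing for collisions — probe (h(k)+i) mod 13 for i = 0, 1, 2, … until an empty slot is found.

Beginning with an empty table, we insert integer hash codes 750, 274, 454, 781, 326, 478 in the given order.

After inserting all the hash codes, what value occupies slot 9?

750: h=4 -> slot 4
274: h=6 -> slot 6
454: h=0 -> slot 0
781: h=6, probe 6,7 -> slot 7
326: h=6, probe 6,7,8 -> slot 8
478: h=7, probe 7,8,9 -> slot 9
Table: [454, _, _, _, 750, _, 274, 781, 326, 478, _, _, _]

478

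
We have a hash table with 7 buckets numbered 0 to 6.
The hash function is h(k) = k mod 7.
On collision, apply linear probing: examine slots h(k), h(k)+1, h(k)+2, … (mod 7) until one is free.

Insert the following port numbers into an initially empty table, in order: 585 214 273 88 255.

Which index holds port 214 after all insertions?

585 hashes to 4; slot 4 is free -> place at 4.
214 hashes to 4; 4 taken -> place at 5.
273 hashes to 0; slot 0 is free -> place at 0.
88 hashes to 4; 4,5 taken -> place at 6.
255 hashes to 3; slot 3 is free -> place at 3.
Table: [273, ∅, ∅, 255, 585, 214, 88]

5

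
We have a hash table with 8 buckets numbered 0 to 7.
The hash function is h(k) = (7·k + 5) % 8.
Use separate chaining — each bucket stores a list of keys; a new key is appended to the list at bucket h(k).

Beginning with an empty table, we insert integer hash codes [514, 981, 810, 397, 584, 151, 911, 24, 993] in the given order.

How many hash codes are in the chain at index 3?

Insert 514: h=3, bucket 3 empty -> new chain.
Insert 981: h=0, bucket 0 empty -> new chain.
Insert 810: h=3, bucket 3 nonempty -> append to chain.
Insert 397: h=0, bucket 0 nonempty -> append to chain.
Insert 584: h=5, bucket 5 empty -> new chain.
Insert 151: h=6, bucket 6 empty -> new chain.
Insert 911: h=6, bucket 6 nonempty -> append to chain.
Insert 24: h=5, bucket 5 nonempty -> append to chain.
Insert 993: h=4, bucket 4 empty -> new chain.
Final buckets:
0: 981 -> 397
1: ∅
2: ∅
3: 514 -> 810
4: 993
5: 584 -> 24
6: 151 -> 911
7: ∅

2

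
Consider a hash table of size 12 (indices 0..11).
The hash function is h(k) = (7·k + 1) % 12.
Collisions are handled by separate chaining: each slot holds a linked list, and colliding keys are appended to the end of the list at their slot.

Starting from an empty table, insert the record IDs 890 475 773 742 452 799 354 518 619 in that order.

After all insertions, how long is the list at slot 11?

1

Insert 890: h=3, bucket 3 empty -> new chain.
Insert 475: h=2, bucket 2 empty -> new chain.
Insert 773: h=0, bucket 0 empty -> new chain.
Insert 742: h=11, bucket 11 empty -> new chain.
Insert 452: h=9, bucket 9 empty -> new chain.
Insert 799: h=2, bucket 2 nonempty -> append to chain.
Insert 354: h=7, bucket 7 empty -> new chain.
Insert 518: h=3, bucket 3 nonempty -> append to chain.
Insert 619: h=2, bucket 2 nonempty -> append to chain.
Final buckets:
0: 773
1: .
2: 475 -> 799 -> 619
3: 890 -> 518
4: .
5: .
6: .
7: 354
8: .
9: 452
10: .
11: 742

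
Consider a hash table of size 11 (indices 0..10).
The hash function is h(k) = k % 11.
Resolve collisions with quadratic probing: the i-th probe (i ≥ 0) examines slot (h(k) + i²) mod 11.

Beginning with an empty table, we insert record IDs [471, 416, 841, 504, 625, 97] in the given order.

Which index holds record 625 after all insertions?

7

471 hashes to 9; slot 9 is free => place at 9.
416 hashes to 9; 9 taken => place at 10.
841 hashes to 5; slot 5 is free => place at 5.
504 hashes to 9; 9,10 taken => place at 2.
625 hashes to 9; 9,10,2 taken => place at 7.
97 hashes to 9; 9,10,2,7 taken => place at 3.
Table: [., ., 504, 97, ., 841, ., 625, ., 471, 416]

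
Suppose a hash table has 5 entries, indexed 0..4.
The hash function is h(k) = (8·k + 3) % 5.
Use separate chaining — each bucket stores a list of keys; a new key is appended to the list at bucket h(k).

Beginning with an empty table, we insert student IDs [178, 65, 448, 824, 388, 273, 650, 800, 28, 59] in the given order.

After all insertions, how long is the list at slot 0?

178 → bucket 2
65 → bucket 3
448 → bucket 2 (collision)
824 → bucket 0
388 → bucket 2 (collision)
273 → bucket 2 (collision)
650 → bucket 3 (collision)
800 → bucket 3 (collision)
28 → bucket 2 (collision)
59 → bucket 0 (collision)
Final buckets:
0: 824 -> 59
1: -
2: 178 -> 448 -> 388 -> 273 -> 28
3: 65 -> 650 -> 800
4: -

2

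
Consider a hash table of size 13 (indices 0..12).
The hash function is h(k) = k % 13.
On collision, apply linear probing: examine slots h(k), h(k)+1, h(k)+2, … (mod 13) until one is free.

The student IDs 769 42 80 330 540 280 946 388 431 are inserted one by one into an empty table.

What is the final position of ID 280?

769: h=2 -> slot 2
42: h=3 -> slot 3
80: h=2, probe 2,3,4 -> slot 4
330: h=5 -> slot 5
540: h=7 -> slot 7
280: h=7, probe 7,8 -> slot 8
946: h=10 -> slot 10
388: h=11 -> slot 11
431: h=2, probe 2,3,4,5,6 -> slot 6
Table: [∅, ∅, 769, 42, 80, 330, 431, 540, 280, ∅, 946, 388, ∅]

8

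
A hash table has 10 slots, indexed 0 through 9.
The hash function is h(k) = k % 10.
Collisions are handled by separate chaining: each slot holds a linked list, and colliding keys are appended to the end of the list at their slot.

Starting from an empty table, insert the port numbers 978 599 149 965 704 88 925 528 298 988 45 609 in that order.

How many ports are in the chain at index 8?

5

978 -> bucket 8
599 -> bucket 9
149 -> bucket 9 (collision)
965 -> bucket 5
704 -> bucket 4
88 -> bucket 8 (collision)
925 -> bucket 5 (collision)
528 -> bucket 8 (collision)
298 -> bucket 8 (collision)
988 -> bucket 8 (collision)
45 -> bucket 5 (collision)
609 -> bucket 9 (collision)
Final buckets:
0: -
1: -
2: -
3: -
4: 704
5: 965 -> 925 -> 45
6: -
7: -
8: 978 -> 88 -> 528 -> 298 -> 988
9: 599 -> 149 -> 609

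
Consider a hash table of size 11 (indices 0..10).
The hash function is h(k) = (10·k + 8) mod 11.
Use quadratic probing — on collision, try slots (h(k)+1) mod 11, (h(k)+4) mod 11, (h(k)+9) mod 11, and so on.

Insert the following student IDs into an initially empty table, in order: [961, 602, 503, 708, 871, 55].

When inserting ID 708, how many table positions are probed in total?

2

961 hashes to 4; slot 4 is free → place at 4.
602 hashes to 0; slot 0 is free → place at 0.
503 hashes to 0; 0 taken → place at 1.
708 hashes to 4; 4 taken → place at 5.
871 hashes to 6; slot 6 is free → place at 6.
55 hashes to 8; slot 8 is free → place at 8.
Table: [602, 503, -, -, 961, 708, 871, -, 55, -, -]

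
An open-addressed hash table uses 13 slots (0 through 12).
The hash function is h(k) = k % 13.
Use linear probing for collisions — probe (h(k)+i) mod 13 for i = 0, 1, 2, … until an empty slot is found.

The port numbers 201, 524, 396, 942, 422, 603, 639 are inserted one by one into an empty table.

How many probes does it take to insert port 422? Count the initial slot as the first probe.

Insert 201: h=6, slot 6 empty → index 6.
Insert 524: h=4, slot 4 empty → index 4.
Insert 396: h=6, slot 6 occupied → index 7.
Insert 942: h=6, slots 6,7 occupied → index 8.
Insert 422: h=6, slots 6,7,8 occupied → index 9.
Insert 603: h=5, slot 5 empty → index 5.
Insert 639: h=2, slot 2 empty → index 2.
Table: [∅, ∅, 639, ∅, 524, 603, 201, 396, 942, 422, ∅, ∅, ∅]

4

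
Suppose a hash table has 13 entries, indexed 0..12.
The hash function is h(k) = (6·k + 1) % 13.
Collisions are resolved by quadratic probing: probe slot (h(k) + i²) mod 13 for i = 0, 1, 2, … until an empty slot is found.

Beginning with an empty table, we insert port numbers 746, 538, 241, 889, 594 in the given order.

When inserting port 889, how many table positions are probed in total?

746 hashes to 5; slot 5 is free => place at 5.
538 hashes to 5; 5 taken => place at 6.
241 hashes to 4; slot 4 is free => place at 4.
889 hashes to 5; 5,6 taken => place at 9.
594 hashes to 3; slot 3 is free => place at 3.
Table: [∅, ∅, ∅, 594, 241, 746, 538, ∅, ∅, 889, ∅, ∅, ∅]

3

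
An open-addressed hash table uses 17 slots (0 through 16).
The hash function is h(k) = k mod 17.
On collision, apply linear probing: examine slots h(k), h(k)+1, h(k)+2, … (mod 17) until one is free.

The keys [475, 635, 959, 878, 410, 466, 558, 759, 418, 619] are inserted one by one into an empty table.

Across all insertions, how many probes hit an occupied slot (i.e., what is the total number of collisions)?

475 hashes to 16; slot 16 is free → place at 16.
635 hashes to 6; slot 6 is free → place at 6.
959 hashes to 7; slot 7 is free → place at 7.
878 hashes to 11; slot 11 is free → place at 11.
410 hashes to 2; slot 2 is free → place at 2.
466 hashes to 7; 7 taken → place at 8.
558 hashes to 14; slot 14 is free → place at 14.
759 hashes to 11; 11 taken → place at 12.
418 hashes to 10; slot 10 is free → place at 10.
619 hashes to 7; 7,8 taken → place at 9.
Table: [-, -, 410, -, -, -, 635, 959, 466, 619, 418, 878, 759, -, 558, -, 475]

4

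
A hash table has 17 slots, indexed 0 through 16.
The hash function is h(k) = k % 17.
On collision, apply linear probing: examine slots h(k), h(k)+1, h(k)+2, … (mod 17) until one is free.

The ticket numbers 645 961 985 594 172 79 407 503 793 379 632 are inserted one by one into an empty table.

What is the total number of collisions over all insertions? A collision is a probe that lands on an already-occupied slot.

Insert 645: h=16, slot 16 empty => index 16.
Insert 961: h=9, slot 9 empty => index 9.
Insert 985: h=16, slot 16 occupied => index 0.
Insert 594: h=16, slots 16,0 occupied => index 1.
Insert 172: h=2, slot 2 empty => index 2.
Insert 79: h=11, slot 11 empty => index 11.
Insert 407: h=16, slots 16,0,1,2 occupied => index 3.
Insert 503: h=10, slot 10 empty => index 10.
Insert 793: h=11, slot 11 occupied => index 12.
Insert 379: h=5, slot 5 empty => index 5.
Insert 632: h=3, slot 3 occupied => index 4.
Table: [985, 594, 172, 407, 632, 379, ∅, ∅, ∅, 961, 503, 79, 793, ∅, ∅, ∅, 645]

9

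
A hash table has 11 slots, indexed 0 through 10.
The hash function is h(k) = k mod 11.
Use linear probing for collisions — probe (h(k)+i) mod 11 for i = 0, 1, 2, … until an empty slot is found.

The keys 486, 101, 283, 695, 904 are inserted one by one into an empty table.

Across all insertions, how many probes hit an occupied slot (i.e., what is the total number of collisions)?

6

486 hashes to 2; slot 2 is free → place at 2.
101 hashes to 2; 2 taken → place at 3.
283 hashes to 8; slot 8 is free → place at 8.
695 hashes to 2; 2,3 taken → place at 4.
904 hashes to 2; 2,3,4 taken → place at 5.
Table: [_, _, 486, 101, 695, 904, _, _, 283, _, _]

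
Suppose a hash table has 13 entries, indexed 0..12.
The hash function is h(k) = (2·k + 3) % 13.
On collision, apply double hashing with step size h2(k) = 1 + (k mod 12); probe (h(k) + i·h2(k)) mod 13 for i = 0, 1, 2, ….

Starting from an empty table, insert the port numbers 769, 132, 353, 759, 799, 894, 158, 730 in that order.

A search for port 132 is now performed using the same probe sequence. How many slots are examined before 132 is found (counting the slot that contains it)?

769 hashes to 7; slot 7 is free → place at 7.
132 hashes to 7, h2=1; 7 taken → place at 8.
353 hashes to 7, h2=6; 7 taken → place at 0.
759 hashes to 0, h2=4; 0 taken → place at 4.
799 hashes to 2; slot 2 is free → place at 2.
894 hashes to 10; slot 10 is free → place at 10.
158 hashes to 7, h2=3; 7,10,0 taken → place at 3.
730 hashes to 7, h2=11; 7 taken → place at 5.
Table: [353, _, 799, 158, 759, 730, _, 769, 132, _, 894, _, _]
Lookup 132: h=7, h2=1, probe 7,8 → found at 8.

2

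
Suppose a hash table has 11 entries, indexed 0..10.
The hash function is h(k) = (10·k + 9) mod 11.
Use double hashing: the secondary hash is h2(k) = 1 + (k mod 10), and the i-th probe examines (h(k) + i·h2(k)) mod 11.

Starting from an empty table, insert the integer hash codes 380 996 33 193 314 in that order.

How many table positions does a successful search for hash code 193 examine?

2

380: h=3 => slot 3
996: h=3, h2=7, probe 3,10 => slot 10
33: h=9 => slot 9
193: h=3, h2=4, probe 3,7 => slot 7
314: h=3, h2=5, probe 3,8 => slot 8
Table: [—, —, —, 380, —, —, —, 193, 314, 33, 996]
Lookup 193: h=3, h2=4, probe 3,7 → found at 7.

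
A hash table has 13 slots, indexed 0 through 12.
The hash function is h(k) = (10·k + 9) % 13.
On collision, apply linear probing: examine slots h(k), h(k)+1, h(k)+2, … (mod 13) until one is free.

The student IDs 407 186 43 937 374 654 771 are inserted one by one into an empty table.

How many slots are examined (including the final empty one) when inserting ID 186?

407 hashes to 10; slot 10 is free => place at 10.
186 hashes to 10; 10 taken => place at 11.
43 hashes to 10; 10,11 taken => place at 12.
937 hashes to 6; slot 6 is free => place at 6.
374 hashes to 5; slot 5 is free => place at 5.
654 hashes to 10; 10,11,12 taken => place at 0.
771 hashes to 10; 10,11,12,0 taken => place at 1.
Table: [654, 771, _, _, _, 374, 937, _, _, _, 407, 186, 43]

2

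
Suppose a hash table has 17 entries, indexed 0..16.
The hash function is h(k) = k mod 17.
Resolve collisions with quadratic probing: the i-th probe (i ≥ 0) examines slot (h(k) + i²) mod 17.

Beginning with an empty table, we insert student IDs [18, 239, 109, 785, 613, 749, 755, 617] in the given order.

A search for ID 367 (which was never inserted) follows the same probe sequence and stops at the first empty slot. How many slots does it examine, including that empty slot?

2

18: h=1 → slot 1
239: h=1, probe 1,2 → slot 2
109: h=7 → slot 7
785: h=3 → slot 3
613: h=1, probe 1,2,5 → slot 5
749: h=1, probe 1,2,5,10 → slot 10
755: h=7, probe 7,8 → slot 8
617: h=5, probe 5,6 → slot 6
Table: [∅, 18, 239, 785, ∅, 613, 617, 109, 755, ∅, 749, ∅, ∅, ∅, ∅, ∅, ∅]
Lookup 367: h=10, probe 10,11 → slot 11 empty, not found.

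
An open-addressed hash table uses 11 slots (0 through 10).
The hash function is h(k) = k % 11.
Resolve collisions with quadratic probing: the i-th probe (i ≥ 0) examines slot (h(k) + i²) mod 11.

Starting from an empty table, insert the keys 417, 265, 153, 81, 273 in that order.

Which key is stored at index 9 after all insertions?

273

417 hashes to 10; slot 10 is free -> place at 10.
265 hashes to 1; slot 1 is free -> place at 1.
153 hashes to 10; 10 taken -> place at 0.
81 hashes to 4; slot 4 is free -> place at 4.
273 hashes to 9; slot 9 is free -> place at 9.
Table: [153, 265, _, _, 81, _, _, _, _, 273, 417]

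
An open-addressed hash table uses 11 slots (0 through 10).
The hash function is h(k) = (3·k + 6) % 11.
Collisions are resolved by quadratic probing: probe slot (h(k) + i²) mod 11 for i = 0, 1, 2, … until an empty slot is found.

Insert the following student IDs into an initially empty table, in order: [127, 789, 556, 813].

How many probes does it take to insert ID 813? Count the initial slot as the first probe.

127 hashes to 2; slot 2 is free => place at 2.
789 hashes to 8; slot 8 is free => place at 8.
556 hashes to 2; 2 taken => place at 3.
813 hashes to 3; 3 taken => place at 4.
Table: [., ., 127, 556, 813, ., ., ., 789, ., .]

2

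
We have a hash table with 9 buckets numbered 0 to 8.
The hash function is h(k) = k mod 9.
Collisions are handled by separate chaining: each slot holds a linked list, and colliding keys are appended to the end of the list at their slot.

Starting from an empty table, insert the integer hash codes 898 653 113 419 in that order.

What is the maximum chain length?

Insert 898: h=7, bucket 7 empty -> new chain.
Insert 653: h=5, bucket 5 empty -> new chain.
Insert 113: h=5, bucket 5 nonempty -> append to chain.
Insert 419: h=5, bucket 5 nonempty -> append to chain.
Final buckets:
0: .
1: .
2: .
3: .
4: .
5: 653 -> 113 -> 419
6: .
7: 898
8: .

3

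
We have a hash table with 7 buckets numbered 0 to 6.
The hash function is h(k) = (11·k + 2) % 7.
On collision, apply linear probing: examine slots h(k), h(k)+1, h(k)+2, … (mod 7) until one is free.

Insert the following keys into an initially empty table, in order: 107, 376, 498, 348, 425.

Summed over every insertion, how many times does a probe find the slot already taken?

4

107: h=3 => slot 3
376: h=1 => slot 1
498: h=6 => slot 6
348: h=1, probe 1,2 => slot 2
425: h=1, probe 1,2,3,4 => slot 4
Table: [∅, 376, 348, 107, 425, ∅, 498]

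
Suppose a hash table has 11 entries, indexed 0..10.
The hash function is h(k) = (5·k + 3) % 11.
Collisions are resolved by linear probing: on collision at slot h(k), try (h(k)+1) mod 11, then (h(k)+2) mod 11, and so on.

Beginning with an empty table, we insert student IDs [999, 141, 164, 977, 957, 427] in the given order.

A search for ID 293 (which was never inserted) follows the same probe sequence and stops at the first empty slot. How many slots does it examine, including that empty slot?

4

999 hashes to 4; slot 4 is free -> place at 4.
141 hashes to 4; 4 taken -> place at 5.
164 hashes to 9; slot 9 is free -> place at 9.
977 hashes to 4; 4,5 taken -> place at 6.
957 hashes to 3; slot 3 is free -> place at 3.
427 hashes to 4; 4,5,6 taken -> place at 7.
Table: [., ., ., 957, 999, 141, 977, 427, ., 164, .]
Lookup 293: h=5, probe 5,6,7,8 → slot 8 empty, not found.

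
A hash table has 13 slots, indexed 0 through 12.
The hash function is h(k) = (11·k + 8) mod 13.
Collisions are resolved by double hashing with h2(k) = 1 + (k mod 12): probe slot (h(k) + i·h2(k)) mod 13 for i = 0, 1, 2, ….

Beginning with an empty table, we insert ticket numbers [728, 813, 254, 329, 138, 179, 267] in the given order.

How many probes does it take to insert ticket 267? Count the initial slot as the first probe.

2

Insert 728: h=8, slot 8 empty → index 8.
Insert 813: h=7, slot 7 empty → index 7.
Insert 254: h=7, h2=3, slot 7 occupied → index 10.
Insert 329: h=0, slot 0 empty → index 0.
Insert 138: h=5, slot 5 empty → index 5.
Insert 179: h=1, slot 1 empty → index 1.
Insert 267: h=7, h2=4, slot 7 occupied → index 11.
Table: [329, 179, _, _, _, 138, _, 813, 728, _, 254, 267, _]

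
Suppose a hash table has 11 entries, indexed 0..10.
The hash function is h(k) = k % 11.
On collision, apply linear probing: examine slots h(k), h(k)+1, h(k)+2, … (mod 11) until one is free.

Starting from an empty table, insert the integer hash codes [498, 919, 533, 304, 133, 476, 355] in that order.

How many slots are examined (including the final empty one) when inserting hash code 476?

498: h=3 => slot 3
919: h=6 => slot 6
533: h=5 => slot 5
304: h=7 => slot 7
133: h=1 => slot 1
476: h=3, probe 3,4 => slot 4
355: h=3, probe 3,4,5,6,7,8 => slot 8
Table: [_, 133, _, 498, 476, 533, 919, 304, 355, _, _]

2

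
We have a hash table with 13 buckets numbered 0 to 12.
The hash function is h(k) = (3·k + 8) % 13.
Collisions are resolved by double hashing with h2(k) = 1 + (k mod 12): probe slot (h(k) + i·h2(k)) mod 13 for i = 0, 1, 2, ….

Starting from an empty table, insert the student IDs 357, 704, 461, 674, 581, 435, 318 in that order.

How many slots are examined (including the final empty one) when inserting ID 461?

Insert 357: h=0, slot 0 empty -> index 0.
Insert 704: h=1, slot 1 empty -> index 1.
Insert 461: h=0, h2=6, slot 0 occupied -> index 6.
Insert 674: h=2, slot 2 empty -> index 2.
Insert 581: h=9, slot 9 empty -> index 9.
Insert 435: h=0, h2=4, slot 0 occupied -> index 4.
Insert 318: h=0, h2=7, slot 0 occupied -> index 7.
Table: [357, 704, 674, ., 435, ., 461, 318, ., 581, ., ., .]

2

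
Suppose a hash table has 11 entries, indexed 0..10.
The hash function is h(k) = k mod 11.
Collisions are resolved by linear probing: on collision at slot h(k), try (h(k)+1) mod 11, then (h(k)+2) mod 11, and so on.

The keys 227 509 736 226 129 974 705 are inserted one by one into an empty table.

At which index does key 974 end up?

9

227 hashes to 7; slot 7 is free => place at 7.
509 hashes to 3; slot 3 is free => place at 3.
736 hashes to 10; slot 10 is free => place at 10.
226 hashes to 6; slot 6 is free => place at 6.
129 hashes to 8; slot 8 is free => place at 8.
974 hashes to 6; 6,7,8 taken => place at 9.
705 hashes to 1; slot 1 is free => place at 1.
Table: [-, 705, -, 509, -, -, 226, 227, 129, 974, 736]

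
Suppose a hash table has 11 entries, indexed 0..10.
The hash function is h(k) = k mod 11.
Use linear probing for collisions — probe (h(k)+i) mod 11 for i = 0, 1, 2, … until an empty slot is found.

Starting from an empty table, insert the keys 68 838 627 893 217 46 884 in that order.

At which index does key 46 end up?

Insert 68: h=2, slot 2 empty -> index 2.
Insert 838: h=2, slot 2 occupied -> index 3.
Insert 627: h=0, slot 0 empty -> index 0.
Insert 893: h=2, slots 2,3 occupied -> index 4.
Insert 217: h=8, slot 8 empty -> index 8.
Insert 46: h=2, slots 2,3,4 occupied -> index 5.
Insert 884: h=4, slots 4,5 occupied -> index 6.
Table: [627, -, 68, 838, 893, 46, 884, -, 217, -, -]

5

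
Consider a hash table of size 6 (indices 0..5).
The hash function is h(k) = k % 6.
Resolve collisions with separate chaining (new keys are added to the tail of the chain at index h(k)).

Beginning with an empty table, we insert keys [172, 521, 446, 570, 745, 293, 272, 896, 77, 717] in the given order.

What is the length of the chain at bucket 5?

3

Insert 172: h=4, bucket 4 empty → new chain.
Insert 521: h=5, bucket 5 empty → new chain.
Insert 446: h=2, bucket 2 empty → new chain.
Insert 570: h=0, bucket 0 empty → new chain.
Insert 745: h=1, bucket 1 empty → new chain.
Insert 293: h=5, bucket 5 nonempty → append to chain.
Insert 272: h=2, bucket 2 nonempty → append to chain.
Insert 896: h=2, bucket 2 nonempty → append to chain.
Insert 77: h=5, bucket 5 nonempty → append to chain.
Insert 717: h=3, bucket 3 empty → new chain.
Final buckets:
0: 570
1: 745
2: 446 -> 272 -> 896
3: 717
4: 172
5: 521 -> 293 -> 77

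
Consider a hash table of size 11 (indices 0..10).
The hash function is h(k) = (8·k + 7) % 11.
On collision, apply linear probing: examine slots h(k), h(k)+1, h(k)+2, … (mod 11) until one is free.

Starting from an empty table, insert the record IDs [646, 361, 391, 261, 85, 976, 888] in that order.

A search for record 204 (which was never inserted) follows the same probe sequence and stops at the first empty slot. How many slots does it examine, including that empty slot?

2

646 hashes to 5; slot 5 is free => place at 5.
361 hashes to 2; slot 2 is free => place at 2.
391 hashes to 0; slot 0 is free => place at 0.
261 hashes to 5; 5 taken => place at 6.
85 hashes to 5; 5,6 taken => place at 7.
976 hashes to 5; 5,6,7 taken => place at 8.
888 hashes to 5; 5,6,7,8 taken => place at 9.
Table: [391, _, 361, _, _, 646, 261, 85, 976, 888, _]
Lookup 204: h=0, probe 0,1 → slot 1 empty, not found.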